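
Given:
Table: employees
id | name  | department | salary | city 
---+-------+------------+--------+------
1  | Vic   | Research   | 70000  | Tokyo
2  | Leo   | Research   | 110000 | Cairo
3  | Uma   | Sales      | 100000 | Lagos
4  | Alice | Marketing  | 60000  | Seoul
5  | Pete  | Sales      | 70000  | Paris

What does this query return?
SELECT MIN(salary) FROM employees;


Salaries: 70000, 110000, 100000, 60000, 70000
MIN = 60000

60000


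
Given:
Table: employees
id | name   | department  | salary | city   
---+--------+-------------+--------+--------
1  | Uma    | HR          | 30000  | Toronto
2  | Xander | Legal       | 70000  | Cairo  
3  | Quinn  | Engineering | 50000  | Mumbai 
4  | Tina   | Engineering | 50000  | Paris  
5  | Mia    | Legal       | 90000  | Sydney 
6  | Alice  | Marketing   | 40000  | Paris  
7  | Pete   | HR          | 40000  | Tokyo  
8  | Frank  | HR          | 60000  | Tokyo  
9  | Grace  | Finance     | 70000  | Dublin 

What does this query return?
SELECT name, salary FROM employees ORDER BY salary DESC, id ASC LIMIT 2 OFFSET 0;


Sort by salary DESC (id ASC tiebreak), then skip 0 and take 2
Rows 1 through 2

2 rows:
Mia, 90000
Xander, 70000


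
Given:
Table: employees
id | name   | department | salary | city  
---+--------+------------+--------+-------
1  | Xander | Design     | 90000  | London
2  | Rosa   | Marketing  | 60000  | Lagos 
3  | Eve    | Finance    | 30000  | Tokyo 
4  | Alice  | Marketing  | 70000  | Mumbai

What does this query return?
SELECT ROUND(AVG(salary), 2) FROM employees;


SUM(salary) = 250000
COUNT = 4
ROUND(AVG, 2) = ROUND(250000 / 4, 2) = 62500.0

62500.0


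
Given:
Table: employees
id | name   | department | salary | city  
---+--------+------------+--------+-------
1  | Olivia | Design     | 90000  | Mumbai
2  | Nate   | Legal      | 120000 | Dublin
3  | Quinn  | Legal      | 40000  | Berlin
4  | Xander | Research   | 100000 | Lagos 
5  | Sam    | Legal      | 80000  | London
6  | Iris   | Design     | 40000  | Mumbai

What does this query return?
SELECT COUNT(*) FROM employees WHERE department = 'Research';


Counting rows where department = 'Research'
  Xander -> MATCH


1


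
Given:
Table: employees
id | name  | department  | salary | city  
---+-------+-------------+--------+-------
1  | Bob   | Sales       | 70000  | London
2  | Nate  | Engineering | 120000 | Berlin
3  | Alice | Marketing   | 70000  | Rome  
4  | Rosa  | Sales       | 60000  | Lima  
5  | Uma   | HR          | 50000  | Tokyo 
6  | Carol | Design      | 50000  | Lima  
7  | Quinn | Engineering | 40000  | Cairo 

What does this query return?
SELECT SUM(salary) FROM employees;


SUM(salary) = 70000 + 120000 + 70000 + 60000 + 50000 + 50000 + 40000 = 460000

460000


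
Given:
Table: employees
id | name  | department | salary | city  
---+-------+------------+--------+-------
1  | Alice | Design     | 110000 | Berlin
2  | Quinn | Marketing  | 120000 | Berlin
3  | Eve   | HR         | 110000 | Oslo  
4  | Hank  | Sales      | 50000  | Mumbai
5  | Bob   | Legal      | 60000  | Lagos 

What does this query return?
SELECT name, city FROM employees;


Projecting columns: name, city

5 rows:
Alice, Berlin
Quinn, Berlin
Eve, Oslo
Hank, Mumbai
Bob, Lagos


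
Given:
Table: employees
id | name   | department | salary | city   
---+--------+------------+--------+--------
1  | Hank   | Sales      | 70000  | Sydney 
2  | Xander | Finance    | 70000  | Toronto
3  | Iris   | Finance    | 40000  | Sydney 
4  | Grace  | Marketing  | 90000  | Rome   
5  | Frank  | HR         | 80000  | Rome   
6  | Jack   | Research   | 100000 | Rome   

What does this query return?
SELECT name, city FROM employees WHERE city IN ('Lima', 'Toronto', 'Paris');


Filtering: city IN ('Lima', 'Toronto', 'Paris')
Matching: 1 rows

1 rows:
Xander, Toronto


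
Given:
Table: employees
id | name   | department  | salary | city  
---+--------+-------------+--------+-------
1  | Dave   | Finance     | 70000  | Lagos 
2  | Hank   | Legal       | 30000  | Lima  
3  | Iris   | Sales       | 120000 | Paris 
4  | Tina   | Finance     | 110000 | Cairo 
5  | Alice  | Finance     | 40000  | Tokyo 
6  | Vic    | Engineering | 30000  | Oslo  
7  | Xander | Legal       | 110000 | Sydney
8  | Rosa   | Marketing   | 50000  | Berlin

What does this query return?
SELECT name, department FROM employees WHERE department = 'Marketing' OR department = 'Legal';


Filtering: department = 'Marketing' OR 'Legal'
Matching: 3 rows

3 rows:
Hank, Legal
Xander, Legal
Rosa, Marketing


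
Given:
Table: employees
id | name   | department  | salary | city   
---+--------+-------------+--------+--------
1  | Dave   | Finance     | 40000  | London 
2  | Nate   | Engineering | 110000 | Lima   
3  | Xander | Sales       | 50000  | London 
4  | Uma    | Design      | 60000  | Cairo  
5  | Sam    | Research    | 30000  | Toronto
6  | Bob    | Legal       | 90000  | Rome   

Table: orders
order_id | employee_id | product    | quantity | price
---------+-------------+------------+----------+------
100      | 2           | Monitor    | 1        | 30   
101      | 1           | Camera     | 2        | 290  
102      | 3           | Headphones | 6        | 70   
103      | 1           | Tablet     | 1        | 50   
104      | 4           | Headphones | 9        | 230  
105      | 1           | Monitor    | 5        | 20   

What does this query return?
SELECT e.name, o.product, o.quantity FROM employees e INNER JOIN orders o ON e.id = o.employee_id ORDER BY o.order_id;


Joining employees.id = orders.employee_id:
  employee Nate (id=2) -> order Monitor
  employee Dave (id=1) -> order Camera
  employee Xander (id=3) -> order Headphones
  employee Dave (id=1) -> order Tablet
  employee Uma (id=4) -> order Headphones
  employee Dave (id=1) -> order Monitor


6 rows:
Nate, Monitor, 1
Dave, Camera, 2
Xander, Headphones, 6
Dave, Tablet, 1
Uma, Headphones, 9
Dave, Monitor, 5


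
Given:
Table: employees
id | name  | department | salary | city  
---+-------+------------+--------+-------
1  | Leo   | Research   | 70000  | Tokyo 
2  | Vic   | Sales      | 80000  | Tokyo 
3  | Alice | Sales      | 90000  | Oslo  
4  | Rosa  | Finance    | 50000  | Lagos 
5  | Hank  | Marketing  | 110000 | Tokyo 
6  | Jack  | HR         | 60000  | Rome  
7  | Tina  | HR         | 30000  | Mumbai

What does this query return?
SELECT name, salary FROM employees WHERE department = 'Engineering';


Filtering: department = 'Engineering'
Matching rows: 0

Empty result set (0 rows)


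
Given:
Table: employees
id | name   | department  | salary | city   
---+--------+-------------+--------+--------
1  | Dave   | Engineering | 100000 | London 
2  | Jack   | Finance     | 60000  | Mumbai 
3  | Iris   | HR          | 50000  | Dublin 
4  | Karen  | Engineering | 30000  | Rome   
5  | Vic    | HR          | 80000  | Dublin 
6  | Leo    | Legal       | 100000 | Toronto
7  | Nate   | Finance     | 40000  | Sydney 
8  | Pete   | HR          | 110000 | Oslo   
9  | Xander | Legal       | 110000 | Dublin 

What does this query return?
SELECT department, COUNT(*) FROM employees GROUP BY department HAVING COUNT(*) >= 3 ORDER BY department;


Groups with count >= 3:
  HR: 3 -> PASS
  Engineering: 2 -> filtered out
  Finance: 2 -> filtered out
  Legal: 2 -> filtered out


1 groups:
HR, 3


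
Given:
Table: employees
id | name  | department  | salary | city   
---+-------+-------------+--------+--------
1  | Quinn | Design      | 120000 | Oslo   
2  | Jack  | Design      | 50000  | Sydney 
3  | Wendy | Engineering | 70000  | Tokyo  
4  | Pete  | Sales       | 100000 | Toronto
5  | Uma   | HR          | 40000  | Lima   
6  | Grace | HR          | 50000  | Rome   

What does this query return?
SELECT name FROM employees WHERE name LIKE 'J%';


LIKE 'J%' matches names starting with 'J'
Matching: 1

1 rows:
Jack


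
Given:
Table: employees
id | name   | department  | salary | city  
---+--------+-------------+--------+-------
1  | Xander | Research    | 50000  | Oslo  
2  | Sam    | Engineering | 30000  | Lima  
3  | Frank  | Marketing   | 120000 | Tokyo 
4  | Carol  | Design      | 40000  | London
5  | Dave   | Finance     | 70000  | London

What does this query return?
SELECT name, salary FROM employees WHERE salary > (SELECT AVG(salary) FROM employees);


Subquery: AVG(salary) = 62000.0
Filtering: salary > 62000.0
  Frank (120000) -> MATCH
  Dave (70000) -> MATCH


2 rows:
Frank, 120000
Dave, 70000


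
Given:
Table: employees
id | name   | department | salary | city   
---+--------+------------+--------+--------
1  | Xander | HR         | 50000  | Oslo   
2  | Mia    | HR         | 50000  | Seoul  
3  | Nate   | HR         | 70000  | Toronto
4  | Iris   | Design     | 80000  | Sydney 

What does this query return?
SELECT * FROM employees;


SELECT * returns all 4 rows with all columns

4 rows:
1, Xander, HR, 50000, Oslo
2, Mia, HR, 50000, Seoul
3, Nate, HR, 70000, Toronto
4, Iris, Design, 80000, Sydney


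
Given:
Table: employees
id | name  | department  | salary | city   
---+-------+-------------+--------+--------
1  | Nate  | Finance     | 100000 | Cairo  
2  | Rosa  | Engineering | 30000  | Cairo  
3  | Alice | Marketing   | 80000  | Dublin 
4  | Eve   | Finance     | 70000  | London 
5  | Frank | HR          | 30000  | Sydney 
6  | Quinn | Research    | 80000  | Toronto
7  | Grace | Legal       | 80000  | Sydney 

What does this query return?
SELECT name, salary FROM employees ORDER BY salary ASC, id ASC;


Sorting by salary ASC, then id ASC for ties

7 rows:
Rosa, 30000
Frank, 30000
Eve, 70000
Alice, 80000
Quinn, 80000
Grace, 80000
Nate, 100000


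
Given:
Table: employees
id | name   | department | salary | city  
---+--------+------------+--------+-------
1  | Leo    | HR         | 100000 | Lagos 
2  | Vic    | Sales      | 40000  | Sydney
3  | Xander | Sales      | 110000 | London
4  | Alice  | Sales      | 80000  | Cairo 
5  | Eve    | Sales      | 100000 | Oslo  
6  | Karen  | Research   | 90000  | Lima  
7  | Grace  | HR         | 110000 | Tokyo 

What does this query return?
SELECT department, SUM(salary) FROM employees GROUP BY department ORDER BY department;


Summing salary within each department:
  HR: 100000 + 110000 = 210000
  Research: 90000 = 90000
  Sales: 40000 + 110000 + 80000 + 100000 = 330000


3 groups:
HR, 210000
Research, 90000
Sales, 330000


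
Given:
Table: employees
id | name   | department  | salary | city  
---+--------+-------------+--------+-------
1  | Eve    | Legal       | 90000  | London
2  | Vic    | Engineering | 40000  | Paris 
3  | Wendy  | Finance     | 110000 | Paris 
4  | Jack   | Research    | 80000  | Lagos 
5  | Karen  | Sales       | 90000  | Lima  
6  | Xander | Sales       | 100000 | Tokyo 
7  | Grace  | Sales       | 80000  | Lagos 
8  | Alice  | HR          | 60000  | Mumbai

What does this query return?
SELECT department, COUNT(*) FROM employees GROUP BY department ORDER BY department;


Assigning each row to its department group:
  Eve -> Legal
  Vic -> Engineering
  Wendy -> Finance
  Jack -> Research
  Karen -> Sales
  Xander -> Sales
  Grace -> Sales
  Alice -> HR


6 groups:
Engineering, 1
Finance, 1
HR, 1
Legal, 1
Research, 1
Sales, 3


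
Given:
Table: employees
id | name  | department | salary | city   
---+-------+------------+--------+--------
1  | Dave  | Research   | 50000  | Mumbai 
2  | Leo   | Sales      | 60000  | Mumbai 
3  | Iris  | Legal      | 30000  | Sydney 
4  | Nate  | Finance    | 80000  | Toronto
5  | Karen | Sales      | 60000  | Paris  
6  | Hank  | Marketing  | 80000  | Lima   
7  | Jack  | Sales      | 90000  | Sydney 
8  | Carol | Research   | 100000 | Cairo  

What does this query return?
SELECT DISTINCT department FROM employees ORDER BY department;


All 'department' values (row order): Research, Sales, Legal, Finance, Sales, Marketing, Sales, Research
Removing duplicates leaves 5 unique value(s).

5 values:
Finance
Legal
Marketing
Research
Sales


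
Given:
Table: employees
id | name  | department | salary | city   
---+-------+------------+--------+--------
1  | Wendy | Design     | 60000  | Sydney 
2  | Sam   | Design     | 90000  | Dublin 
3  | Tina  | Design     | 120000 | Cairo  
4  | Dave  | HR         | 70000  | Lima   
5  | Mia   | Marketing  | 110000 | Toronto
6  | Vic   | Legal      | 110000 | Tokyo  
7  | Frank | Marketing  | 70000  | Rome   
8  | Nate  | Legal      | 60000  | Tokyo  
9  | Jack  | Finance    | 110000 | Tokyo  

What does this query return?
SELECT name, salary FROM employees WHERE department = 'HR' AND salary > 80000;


Filtering: department = 'HR' AND salary > 80000
Matching: 0 rows

Empty result set (0 rows)


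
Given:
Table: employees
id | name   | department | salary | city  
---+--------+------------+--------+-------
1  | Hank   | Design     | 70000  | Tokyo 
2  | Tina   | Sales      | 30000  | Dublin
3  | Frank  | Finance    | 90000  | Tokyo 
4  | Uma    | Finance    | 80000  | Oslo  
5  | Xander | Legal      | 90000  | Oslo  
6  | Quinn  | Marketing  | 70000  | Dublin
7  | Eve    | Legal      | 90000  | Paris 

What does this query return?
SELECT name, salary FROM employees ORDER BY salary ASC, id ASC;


Sorting by salary ASC, then id ASC for ties

7 rows:
Tina, 30000
Hank, 70000
Quinn, 70000
Uma, 80000
Frank, 90000
Xander, 90000
Eve, 90000


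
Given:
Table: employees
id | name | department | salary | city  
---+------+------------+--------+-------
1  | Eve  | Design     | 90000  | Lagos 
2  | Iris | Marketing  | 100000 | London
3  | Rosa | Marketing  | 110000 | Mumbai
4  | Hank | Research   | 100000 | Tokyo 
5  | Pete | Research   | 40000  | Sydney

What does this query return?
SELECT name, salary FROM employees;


Projecting columns: name, salary

5 rows:
Eve, 90000
Iris, 100000
Rosa, 110000
Hank, 100000
Pete, 40000


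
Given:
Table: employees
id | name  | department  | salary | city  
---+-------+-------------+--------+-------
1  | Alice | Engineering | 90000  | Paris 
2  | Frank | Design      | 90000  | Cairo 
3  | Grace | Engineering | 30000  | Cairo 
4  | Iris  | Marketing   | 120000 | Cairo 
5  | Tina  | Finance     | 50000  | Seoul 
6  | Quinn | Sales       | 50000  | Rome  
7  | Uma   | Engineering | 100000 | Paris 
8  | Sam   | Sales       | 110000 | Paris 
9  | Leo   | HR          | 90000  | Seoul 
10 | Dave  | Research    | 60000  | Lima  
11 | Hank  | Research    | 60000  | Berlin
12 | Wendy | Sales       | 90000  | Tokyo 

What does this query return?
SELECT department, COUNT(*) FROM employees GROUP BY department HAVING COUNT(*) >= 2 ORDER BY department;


Groups with count >= 2:
  Engineering: 3 -> PASS
  Research: 2 -> PASS
  Sales: 3 -> PASS
  Design: 1 -> filtered out
  Finance: 1 -> filtered out
  HR: 1 -> filtered out
  Marketing: 1 -> filtered out


3 groups:
Engineering, 3
Research, 2
Sales, 3


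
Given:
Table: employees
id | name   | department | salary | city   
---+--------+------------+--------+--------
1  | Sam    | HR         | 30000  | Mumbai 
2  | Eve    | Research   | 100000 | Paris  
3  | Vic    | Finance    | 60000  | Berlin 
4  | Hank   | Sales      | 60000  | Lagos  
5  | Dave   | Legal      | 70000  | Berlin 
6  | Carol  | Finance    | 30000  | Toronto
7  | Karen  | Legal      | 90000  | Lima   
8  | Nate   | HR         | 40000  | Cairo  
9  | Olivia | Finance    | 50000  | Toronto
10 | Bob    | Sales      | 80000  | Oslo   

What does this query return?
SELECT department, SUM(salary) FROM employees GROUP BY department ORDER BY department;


Summing salary within each department:
  Finance: 60000 + 30000 + 50000 = 140000
  HR: 30000 + 40000 = 70000
  Legal: 70000 + 90000 = 160000
  Research: 100000 = 100000
  Sales: 60000 + 80000 = 140000


5 groups:
Finance, 140000
HR, 70000
Legal, 160000
Research, 100000
Sales, 140000


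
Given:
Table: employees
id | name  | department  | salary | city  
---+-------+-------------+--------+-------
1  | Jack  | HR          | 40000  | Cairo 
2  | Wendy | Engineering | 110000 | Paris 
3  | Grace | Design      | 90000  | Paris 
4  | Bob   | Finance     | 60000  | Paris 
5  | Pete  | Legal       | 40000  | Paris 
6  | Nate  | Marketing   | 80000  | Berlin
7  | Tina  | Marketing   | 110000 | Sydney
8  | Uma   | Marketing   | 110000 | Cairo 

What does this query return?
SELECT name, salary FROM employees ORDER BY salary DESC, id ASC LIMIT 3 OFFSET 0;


Sort by salary DESC (id ASC tiebreak), then skip 0 and take 3
Rows 1 through 3

3 rows:
Wendy, 110000
Tina, 110000
Uma, 110000


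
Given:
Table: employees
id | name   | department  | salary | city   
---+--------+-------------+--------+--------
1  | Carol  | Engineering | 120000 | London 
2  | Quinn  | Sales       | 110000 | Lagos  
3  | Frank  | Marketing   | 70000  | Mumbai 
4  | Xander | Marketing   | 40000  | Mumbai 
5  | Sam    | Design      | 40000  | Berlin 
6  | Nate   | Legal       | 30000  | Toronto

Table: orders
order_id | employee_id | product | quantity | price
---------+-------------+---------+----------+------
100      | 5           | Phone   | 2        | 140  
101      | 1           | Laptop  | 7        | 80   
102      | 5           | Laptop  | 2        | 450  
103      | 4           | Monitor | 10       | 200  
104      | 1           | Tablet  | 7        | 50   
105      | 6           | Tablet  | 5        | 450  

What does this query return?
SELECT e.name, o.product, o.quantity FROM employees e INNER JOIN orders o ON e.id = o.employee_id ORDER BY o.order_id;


Joining employees.id = orders.employee_id:
  employee Sam (id=5) -> order Phone
  employee Carol (id=1) -> order Laptop
  employee Sam (id=5) -> order Laptop
  employee Xander (id=4) -> order Monitor
  employee Carol (id=1) -> order Tablet
  employee Nate (id=6) -> order Tablet


6 rows:
Sam, Phone, 2
Carol, Laptop, 7
Sam, Laptop, 2
Xander, Monitor, 10
Carol, Tablet, 7
Nate, Tablet, 5


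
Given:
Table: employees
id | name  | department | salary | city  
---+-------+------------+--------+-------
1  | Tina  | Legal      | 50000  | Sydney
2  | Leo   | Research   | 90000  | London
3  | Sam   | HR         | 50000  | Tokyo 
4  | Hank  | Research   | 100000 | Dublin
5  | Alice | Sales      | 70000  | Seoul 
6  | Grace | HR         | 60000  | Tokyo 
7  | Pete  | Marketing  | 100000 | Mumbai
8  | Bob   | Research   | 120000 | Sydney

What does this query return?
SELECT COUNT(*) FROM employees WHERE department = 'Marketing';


Counting rows where department = 'Marketing'
  Pete -> MATCH


1


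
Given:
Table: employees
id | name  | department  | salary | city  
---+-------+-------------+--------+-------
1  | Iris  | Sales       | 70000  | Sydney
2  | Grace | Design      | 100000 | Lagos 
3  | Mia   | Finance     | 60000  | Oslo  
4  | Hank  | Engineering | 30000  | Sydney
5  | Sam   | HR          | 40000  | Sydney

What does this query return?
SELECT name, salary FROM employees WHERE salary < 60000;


Filtering: salary < 60000
Matching: 2 rows

2 rows:
Hank, 30000
Sam, 40000


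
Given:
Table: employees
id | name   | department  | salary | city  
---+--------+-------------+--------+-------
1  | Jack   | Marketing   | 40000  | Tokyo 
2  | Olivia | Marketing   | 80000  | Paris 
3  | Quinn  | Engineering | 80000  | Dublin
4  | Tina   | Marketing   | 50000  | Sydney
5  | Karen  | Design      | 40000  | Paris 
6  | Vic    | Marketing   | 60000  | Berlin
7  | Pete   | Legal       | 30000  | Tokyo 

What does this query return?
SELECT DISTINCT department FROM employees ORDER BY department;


All 'department' values (row order): Marketing, Marketing, Engineering, Marketing, Design, Marketing, Legal
Removing duplicates leaves 4 unique value(s).

4 values:
Design
Engineering
Legal
Marketing


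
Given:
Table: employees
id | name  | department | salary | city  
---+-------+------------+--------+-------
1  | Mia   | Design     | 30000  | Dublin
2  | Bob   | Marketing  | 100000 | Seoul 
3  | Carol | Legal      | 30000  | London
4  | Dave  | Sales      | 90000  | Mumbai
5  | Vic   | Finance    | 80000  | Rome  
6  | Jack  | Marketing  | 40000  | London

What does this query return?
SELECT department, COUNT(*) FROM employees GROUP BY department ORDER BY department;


Assigning each row to its department group:
  Mia -> Design
  Bob -> Marketing
  Carol -> Legal
  Dave -> Sales
  Vic -> Finance
  Jack -> Marketing


5 groups:
Design, 1
Finance, 1
Legal, 1
Marketing, 2
Sales, 1


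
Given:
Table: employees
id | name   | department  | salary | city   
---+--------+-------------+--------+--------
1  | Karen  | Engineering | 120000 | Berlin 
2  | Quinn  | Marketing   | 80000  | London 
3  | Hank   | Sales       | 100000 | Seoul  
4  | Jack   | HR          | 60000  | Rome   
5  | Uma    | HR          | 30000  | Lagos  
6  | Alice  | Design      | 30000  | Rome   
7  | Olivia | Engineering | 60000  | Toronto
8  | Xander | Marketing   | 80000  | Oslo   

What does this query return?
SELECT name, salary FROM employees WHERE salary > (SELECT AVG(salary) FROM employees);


Subquery: AVG(salary) = 70000.0
Filtering: salary > 70000.0
  Karen (120000) -> MATCH
  Quinn (80000) -> MATCH
  Hank (100000) -> MATCH
  Xander (80000) -> MATCH


4 rows:
Karen, 120000
Quinn, 80000
Hank, 100000
Xander, 80000


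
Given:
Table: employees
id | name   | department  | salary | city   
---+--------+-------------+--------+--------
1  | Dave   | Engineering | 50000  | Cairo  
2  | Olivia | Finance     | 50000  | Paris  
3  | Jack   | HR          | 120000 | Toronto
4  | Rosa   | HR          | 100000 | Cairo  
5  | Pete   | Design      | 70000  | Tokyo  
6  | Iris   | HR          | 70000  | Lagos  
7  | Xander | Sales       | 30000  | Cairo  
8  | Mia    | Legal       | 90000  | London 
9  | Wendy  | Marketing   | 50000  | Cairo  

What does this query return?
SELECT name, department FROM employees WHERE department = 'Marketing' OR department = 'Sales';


Filtering: department = 'Marketing' OR 'Sales'
Matching: 2 rows

2 rows:
Xander, Sales
Wendy, Marketing


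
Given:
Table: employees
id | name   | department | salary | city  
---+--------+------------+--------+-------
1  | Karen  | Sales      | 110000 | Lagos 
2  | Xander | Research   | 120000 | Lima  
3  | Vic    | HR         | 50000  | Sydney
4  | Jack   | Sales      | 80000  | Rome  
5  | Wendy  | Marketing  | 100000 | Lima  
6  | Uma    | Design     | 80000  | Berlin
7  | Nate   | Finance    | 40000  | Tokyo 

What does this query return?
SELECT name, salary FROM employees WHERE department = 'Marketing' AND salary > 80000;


Filtering: department = 'Marketing' AND salary > 80000
Matching: 1 rows

1 rows:
Wendy, 100000


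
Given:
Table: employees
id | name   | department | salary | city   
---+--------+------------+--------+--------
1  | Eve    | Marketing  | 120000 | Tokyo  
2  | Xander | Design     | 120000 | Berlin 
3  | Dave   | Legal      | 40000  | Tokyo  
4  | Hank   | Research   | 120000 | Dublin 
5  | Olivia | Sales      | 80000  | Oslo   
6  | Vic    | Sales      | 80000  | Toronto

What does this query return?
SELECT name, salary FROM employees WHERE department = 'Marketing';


Filtering: department = 'Marketing'
Matching rows: 1

1 rows:
Eve, 120000


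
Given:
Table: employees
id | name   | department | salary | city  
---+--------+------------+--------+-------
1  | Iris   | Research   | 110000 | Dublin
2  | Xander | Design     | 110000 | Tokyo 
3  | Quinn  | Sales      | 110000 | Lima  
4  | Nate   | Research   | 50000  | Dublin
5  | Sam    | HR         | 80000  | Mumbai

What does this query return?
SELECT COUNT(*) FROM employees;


COUNT(*) counts all rows

5


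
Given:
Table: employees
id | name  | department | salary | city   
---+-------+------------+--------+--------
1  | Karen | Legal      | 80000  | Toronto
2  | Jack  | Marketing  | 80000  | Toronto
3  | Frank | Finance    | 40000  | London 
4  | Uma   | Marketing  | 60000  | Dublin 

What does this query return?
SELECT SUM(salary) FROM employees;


SUM(salary) = 80000 + 80000 + 40000 + 60000 = 260000

260000


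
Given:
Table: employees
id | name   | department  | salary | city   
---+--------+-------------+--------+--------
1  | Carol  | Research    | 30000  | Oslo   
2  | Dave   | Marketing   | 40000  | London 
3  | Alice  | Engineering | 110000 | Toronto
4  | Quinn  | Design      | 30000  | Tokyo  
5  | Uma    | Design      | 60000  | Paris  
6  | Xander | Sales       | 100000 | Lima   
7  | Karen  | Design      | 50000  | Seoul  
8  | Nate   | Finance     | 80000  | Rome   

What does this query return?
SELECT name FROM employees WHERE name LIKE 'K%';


LIKE 'K%' matches names starting with 'K'
Matching: 1

1 rows:
Karen


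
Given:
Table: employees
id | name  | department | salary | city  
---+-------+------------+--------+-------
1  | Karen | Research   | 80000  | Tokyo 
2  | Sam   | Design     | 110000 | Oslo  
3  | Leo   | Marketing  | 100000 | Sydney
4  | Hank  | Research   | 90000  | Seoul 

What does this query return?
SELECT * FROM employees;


SELECT * returns all 4 rows with all columns

4 rows:
1, Karen, Research, 80000, Tokyo
2, Sam, Design, 110000, Oslo
3, Leo, Marketing, 100000, Sydney
4, Hank, Research, 90000, Seoul


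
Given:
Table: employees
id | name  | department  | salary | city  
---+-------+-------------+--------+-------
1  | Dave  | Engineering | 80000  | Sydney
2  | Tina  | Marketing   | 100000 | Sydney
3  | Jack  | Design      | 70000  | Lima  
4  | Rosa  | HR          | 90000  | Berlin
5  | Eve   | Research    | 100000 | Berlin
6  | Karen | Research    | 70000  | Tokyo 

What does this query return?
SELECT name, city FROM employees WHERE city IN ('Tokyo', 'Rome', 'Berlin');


Filtering: city IN ('Tokyo', 'Rome', 'Berlin')
Matching: 3 rows

3 rows:
Rosa, Berlin
Eve, Berlin
Karen, Tokyo


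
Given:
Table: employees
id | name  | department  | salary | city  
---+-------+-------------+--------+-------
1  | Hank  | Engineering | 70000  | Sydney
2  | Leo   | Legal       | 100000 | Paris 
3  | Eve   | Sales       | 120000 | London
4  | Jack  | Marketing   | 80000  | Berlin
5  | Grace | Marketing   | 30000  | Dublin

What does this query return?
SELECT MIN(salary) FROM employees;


Salaries: 70000, 100000, 120000, 80000, 30000
MIN = 30000

30000


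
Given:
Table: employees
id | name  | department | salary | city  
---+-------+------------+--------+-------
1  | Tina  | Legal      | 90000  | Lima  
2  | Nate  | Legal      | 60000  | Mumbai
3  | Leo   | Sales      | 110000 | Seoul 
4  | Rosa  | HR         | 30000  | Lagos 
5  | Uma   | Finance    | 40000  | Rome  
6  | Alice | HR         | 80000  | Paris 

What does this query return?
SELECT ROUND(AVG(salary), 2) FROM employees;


SUM(salary) = 410000
COUNT = 6
ROUND(AVG, 2) = ROUND(410000 / 6, 2) = 68333.33

68333.33


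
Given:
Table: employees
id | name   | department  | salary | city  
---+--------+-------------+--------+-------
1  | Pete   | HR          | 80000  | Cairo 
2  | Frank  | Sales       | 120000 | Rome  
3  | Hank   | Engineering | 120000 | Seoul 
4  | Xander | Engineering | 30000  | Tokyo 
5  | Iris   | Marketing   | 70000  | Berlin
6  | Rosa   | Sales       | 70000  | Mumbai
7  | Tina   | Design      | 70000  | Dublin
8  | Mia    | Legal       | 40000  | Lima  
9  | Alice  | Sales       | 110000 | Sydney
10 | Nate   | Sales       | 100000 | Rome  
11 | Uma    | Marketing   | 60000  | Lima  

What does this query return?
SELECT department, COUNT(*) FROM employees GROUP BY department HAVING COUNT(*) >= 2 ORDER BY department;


Groups with count >= 2:
  Engineering: 2 -> PASS
  Marketing: 2 -> PASS
  Sales: 4 -> PASS
  Design: 1 -> filtered out
  HR: 1 -> filtered out
  Legal: 1 -> filtered out


3 groups:
Engineering, 2
Marketing, 2
Sales, 4


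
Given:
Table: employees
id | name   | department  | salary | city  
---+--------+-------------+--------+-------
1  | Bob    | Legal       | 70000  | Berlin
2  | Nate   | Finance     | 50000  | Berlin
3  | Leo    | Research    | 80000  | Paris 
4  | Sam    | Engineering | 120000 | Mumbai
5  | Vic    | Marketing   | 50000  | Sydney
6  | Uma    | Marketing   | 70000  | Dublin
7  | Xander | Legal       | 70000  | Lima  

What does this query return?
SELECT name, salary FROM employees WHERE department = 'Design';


Filtering: department = 'Design'
Matching rows: 0

Empty result set (0 rows)


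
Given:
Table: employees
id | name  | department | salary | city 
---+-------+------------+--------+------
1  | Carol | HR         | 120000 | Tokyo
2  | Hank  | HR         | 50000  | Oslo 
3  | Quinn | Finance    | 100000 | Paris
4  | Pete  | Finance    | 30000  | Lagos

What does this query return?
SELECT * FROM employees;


SELECT * returns all 4 rows with all columns

4 rows:
1, Carol, HR, 120000, Tokyo
2, Hank, HR, 50000, Oslo
3, Quinn, Finance, 100000, Paris
4, Pete, Finance, 30000, Lagos


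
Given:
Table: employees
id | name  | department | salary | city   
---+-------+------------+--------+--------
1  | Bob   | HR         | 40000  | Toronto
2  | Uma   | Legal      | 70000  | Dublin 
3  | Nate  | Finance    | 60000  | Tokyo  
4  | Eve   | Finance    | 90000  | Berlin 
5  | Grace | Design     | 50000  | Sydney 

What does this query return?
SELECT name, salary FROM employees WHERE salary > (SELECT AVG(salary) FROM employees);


Subquery: AVG(salary) = 62000.0
Filtering: salary > 62000.0
  Uma (70000) -> MATCH
  Eve (90000) -> MATCH


2 rows:
Uma, 70000
Eve, 90000


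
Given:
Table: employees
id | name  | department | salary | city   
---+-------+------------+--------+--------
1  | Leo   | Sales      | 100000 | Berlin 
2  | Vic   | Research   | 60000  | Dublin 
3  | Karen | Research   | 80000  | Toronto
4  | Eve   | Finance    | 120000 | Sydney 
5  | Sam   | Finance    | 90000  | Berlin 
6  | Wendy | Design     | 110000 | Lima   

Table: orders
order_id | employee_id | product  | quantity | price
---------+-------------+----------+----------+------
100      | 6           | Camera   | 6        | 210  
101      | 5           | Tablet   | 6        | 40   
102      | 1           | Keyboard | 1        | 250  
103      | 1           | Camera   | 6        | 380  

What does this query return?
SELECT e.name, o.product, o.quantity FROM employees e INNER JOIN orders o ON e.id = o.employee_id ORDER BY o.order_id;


Joining employees.id = orders.employee_id:
  employee Wendy (id=6) -> order Camera
  employee Sam (id=5) -> order Tablet
  employee Leo (id=1) -> order Keyboard
  employee Leo (id=1) -> order Camera


4 rows:
Wendy, Camera, 6
Sam, Tablet, 6
Leo, Keyboard, 1
Leo, Camera, 6


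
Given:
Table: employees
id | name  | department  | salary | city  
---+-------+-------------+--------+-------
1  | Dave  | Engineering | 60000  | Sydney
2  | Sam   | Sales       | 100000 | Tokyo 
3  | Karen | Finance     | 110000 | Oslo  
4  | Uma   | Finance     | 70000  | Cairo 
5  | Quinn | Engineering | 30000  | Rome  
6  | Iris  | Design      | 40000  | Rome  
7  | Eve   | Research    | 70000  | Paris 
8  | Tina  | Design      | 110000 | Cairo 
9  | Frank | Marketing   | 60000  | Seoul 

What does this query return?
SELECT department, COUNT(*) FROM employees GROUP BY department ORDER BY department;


Assigning each row to its department group:
  Dave -> Engineering
  Sam -> Sales
  Karen -> Finance
  Uma -> Finance
  Quinn -> Engineering
  Iris -> Design
  Eve -> Research
  Tina -> Design
  Frank -> Marketing


6 groups:
Design, 2
Engineering, 2
Finance, 2
Marketing, 1
Research, 1
Sales, 1


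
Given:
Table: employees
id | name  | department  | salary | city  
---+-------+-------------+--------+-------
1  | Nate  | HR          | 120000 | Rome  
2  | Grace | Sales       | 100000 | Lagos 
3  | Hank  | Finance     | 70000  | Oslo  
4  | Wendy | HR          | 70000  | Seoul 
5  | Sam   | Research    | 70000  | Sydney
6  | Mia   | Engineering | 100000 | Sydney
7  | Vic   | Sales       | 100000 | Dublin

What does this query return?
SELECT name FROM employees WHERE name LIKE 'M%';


LIKE 'M%' matches names starting with 'M'
Matching: 1

1 rows:
Mia


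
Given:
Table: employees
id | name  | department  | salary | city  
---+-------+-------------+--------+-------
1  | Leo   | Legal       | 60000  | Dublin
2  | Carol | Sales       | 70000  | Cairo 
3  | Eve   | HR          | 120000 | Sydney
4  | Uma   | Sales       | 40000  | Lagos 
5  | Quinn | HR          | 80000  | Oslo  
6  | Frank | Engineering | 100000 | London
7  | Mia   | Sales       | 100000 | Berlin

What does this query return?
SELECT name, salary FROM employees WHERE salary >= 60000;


Filtering: salary >= 60000
Matching: 6 rows

6 rows:
Leo, 60000
Carol, 70000
Eve, 120000
Quinn, 80000
Frank, 100000
Mia, 100000


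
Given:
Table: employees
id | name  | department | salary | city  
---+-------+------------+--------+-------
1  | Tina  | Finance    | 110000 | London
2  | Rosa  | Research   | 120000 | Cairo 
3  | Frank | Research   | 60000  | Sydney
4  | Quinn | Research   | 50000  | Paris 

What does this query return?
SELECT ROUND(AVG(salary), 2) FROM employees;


SUM(salary) = 340000
COUNT = 4
ROUND(AVG, 2) = ROUND(340000 / 4, 2) = 85000.0

85000.0


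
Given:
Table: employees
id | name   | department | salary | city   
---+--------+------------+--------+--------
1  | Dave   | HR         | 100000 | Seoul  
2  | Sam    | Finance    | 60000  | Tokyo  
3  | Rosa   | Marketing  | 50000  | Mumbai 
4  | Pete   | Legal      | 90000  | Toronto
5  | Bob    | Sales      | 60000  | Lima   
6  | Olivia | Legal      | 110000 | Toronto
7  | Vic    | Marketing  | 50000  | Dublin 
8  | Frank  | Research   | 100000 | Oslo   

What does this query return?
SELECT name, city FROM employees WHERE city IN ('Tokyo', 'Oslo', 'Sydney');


Filtering: city IN ('Tokyo', 'Oslo', 'Sydney')
Matching: 2 rows

2 rows:
Sam, Tokyo
Frank, Oslo


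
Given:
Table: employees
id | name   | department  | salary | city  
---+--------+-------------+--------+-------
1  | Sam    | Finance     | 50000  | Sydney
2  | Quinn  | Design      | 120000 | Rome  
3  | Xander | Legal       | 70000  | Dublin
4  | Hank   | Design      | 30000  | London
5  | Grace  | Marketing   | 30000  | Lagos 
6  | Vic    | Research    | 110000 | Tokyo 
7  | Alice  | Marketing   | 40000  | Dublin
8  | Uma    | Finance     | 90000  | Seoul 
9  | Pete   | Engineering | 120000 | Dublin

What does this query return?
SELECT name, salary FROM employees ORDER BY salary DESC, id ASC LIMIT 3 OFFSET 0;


Sort by salary DESC (id ASC tiebreak), then skip 0 and take 3
Rows 1 through 3

3 rows:
Quinn, 120000
Pete, 120000
Vic, 110000


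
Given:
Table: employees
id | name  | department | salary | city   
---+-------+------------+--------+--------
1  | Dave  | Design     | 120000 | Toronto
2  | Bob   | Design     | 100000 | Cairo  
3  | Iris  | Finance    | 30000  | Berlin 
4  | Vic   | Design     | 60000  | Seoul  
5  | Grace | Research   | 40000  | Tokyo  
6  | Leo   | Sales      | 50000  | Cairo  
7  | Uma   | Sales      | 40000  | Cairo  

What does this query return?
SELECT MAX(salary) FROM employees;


Salaries: 120000, 100000, 30000, 60000, 40000, 50000, 40000
MAX = 120000

120000


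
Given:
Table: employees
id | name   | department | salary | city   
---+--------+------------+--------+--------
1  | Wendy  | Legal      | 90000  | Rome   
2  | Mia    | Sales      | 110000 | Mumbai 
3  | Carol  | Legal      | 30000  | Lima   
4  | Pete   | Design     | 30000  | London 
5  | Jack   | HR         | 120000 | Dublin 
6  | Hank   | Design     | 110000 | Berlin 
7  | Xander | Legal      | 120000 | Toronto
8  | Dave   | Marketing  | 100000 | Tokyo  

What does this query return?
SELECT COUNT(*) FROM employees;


COUNT(*) counts all rows

8


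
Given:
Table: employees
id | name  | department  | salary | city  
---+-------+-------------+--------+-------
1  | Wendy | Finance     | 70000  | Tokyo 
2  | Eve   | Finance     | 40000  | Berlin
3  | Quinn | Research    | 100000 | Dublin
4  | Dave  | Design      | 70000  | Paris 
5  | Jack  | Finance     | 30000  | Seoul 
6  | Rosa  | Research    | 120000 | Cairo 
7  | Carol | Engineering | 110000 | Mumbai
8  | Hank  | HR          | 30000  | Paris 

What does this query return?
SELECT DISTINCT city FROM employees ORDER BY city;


All 'city' values (row order): Tokyo, Berlin, Dublin, Paris, Seoul, Cairo, Mumbai, Paris
Removing duplicates leaves 7 unique value(s).

7 values:
Berlin
Cairo
Dublin
Mumbai
Paris
Seoul
Tokyo


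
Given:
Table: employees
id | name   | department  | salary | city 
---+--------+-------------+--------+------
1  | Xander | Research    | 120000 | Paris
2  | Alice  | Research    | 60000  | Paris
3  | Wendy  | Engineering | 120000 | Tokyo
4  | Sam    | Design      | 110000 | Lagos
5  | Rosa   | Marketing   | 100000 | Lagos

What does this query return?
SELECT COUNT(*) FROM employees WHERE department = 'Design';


Counting rows where department = 'Design'
  Sam -> MATCH


1


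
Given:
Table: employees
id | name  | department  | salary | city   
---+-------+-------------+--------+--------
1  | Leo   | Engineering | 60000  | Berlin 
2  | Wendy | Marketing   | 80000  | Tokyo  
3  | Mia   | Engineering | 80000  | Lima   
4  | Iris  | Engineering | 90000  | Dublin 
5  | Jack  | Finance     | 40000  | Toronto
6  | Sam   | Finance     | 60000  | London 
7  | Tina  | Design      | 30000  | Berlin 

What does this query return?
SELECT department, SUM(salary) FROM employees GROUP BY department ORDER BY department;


Summing salary within each department:
  Design: 30000 = 30000
  Engineering: 60000 + 80000 + 90000 = 230000
  Finance: 40000 + 60000 = 100000
  Marketing: 80000 = 80000


4 groups:
Design, 30000
Engineering, 230000
Finance, 100000
Marketing, 80000


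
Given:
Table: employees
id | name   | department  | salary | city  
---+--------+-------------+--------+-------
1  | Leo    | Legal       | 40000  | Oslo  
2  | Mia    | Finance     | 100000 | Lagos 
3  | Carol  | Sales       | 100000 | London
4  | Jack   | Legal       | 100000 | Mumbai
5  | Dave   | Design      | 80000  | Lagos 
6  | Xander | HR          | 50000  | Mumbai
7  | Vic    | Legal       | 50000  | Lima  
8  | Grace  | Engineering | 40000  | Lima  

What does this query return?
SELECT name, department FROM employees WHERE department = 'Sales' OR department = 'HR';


Filtering: department = 'Sales' OR 'HR'
Matching: 2 rows

2 rows:
Carol, Sales
Xander, HR


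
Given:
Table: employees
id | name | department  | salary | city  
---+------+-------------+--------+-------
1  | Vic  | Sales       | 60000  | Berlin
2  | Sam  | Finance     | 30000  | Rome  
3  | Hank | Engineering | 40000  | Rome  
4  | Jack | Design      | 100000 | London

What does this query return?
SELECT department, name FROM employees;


Projecting columns: department, name

4 rows:
Sales, Vic
Finance, Sam
Engineering, Hank
Design, Jack


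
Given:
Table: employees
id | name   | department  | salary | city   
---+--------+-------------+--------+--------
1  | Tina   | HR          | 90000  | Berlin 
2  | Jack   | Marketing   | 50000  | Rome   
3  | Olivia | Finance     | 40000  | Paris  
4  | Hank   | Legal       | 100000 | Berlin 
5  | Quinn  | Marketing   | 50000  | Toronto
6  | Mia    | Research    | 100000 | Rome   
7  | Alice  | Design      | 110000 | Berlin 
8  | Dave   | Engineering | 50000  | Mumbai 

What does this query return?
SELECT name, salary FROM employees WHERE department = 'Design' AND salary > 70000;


Filtering: department = 'Design' AND salary > 70000
Matching: 1 rows

1 rows:
Alice, 110000


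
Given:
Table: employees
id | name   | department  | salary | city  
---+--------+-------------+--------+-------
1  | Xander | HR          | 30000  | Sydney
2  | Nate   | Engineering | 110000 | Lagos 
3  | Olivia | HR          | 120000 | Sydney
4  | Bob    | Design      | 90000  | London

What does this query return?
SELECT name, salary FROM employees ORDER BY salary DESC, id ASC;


Sorting by salary DESC, then id ASC for ties

4 rows:
Olivia, 120000
Nate, 110000
Bob, 90000
Xander, 30000


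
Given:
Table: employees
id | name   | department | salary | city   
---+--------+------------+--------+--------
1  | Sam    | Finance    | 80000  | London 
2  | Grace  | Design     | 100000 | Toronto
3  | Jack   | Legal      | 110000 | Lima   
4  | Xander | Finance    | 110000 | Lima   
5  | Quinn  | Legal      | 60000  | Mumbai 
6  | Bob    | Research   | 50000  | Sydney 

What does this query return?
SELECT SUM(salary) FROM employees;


SUM(salary) = 80000 + 100000 + 110000 + 110000 + 60000 + 50000 = 510000

510000
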